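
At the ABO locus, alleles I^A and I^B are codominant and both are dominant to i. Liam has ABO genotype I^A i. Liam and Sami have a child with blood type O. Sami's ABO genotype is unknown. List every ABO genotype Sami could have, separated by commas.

I^A i, I^B i, i i

For each candidate genotype of Sami, check whether crossing it with I^A i can produce every observed child phenotype.
  I^A I^A → possible child types {A} ✗
  I^A I^B → possible child types {A, B, AB} ✗
  I^A i → possible child types {O, A} ✓
  I^B I^B → possible child types {B, AB} ✗
  I^B i → possible child types {O, A, B, AB} ✓
  i i → possible child types {O, A} ✓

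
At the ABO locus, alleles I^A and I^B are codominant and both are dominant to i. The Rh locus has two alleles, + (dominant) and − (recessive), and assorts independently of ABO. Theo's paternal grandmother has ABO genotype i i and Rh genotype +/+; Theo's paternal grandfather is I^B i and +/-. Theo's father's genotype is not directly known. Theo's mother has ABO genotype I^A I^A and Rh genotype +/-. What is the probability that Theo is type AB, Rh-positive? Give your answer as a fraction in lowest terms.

Theo's father's ABO genotype from i i × I^B i: 1/2 I^B i, 1/2 i i.
Crossing each possibility with the mother I^A I^A and summing P(type AB): 1/2·1/2 + 1/2·0 = 1/4.
Similarly for Rh via the father's Rh distribution: P(Rh+) = 7/8.
Independent loci: 1/4 × 7/8 = 7/32.

7/32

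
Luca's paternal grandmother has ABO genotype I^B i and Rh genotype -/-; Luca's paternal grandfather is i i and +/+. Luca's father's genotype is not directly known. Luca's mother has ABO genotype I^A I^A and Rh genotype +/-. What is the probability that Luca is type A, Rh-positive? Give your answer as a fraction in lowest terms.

Luca's father's ABO genotype from I^B i × i i: 1/2 I^B i, 1/2 i i.
Crossing each possibility with the mother I^A I^A and summing P(type A): 1/2·1/2 + 1/2·1 = 3/4.
Similarly for Rh via the father's Rh distribution: P(Rh+) = 3/4.
Independent loci: 3/4 × 3/4 = 9/16.

9/16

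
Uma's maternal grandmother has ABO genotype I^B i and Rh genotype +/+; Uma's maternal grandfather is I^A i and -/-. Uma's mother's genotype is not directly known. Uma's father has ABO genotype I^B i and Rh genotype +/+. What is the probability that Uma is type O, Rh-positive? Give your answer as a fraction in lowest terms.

Uma's mother's ABO genotype from I^B i × I^A i: 1/4 I^A I^B, 1/4 I^A i, 1/4 I^B i, 1/4 i i.
Crossing each possibility with the father I^B i and summing P(type O): 1/4·0 + 1/4·1/4 + 1/4·1/4 + 1/4·1/2 = 1/4.
Similarly for Rh via the mother's Rh distribution: P(Rh+) = 1.
Independent loci: 1/4 × 1 = 1/4.

1/4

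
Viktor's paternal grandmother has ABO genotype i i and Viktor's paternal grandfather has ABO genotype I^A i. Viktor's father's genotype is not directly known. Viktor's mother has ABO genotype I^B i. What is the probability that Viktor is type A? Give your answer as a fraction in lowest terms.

Viktor's father's ABO genotype from i i × I^A i: 1/2 I^A i, 1/2 i i.
Crossing each possibility with the mother I^B i and summing P(type A): 1/2·1/4 + 1/2·0 = 1/8.

1/8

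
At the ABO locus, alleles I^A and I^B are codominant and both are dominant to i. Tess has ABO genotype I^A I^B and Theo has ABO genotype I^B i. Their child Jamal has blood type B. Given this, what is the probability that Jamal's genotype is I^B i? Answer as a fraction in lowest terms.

Cross I^A I^B × I^B i → 1/4 I^A I^B, 1/4 I^A i, 1/4 I^B I^B, 1/4 I^B i.
Type-B genotypes among offspring: I^B I^B (1/4), I^B i (1/4); total 1/2.
P(I^B i | type B) = (1/4) / (1/2) = 1/2.

1/2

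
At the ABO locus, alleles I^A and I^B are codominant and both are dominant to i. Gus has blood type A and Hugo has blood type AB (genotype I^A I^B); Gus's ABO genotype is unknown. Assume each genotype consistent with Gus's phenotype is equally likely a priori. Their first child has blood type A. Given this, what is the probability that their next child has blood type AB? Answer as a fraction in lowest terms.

3/8

Possible genotypes: Gus ∈ {I^A I^A, I^A i}; Hugo ∈ {I^A I^B}.
Weight each parental genotype pair by prior × P(type-A child):
  I^A I^A × I^A I^B: posterior weight 1/2; P(next child type AB) = 1/2.
  I^A i × I^A I^B: posterior weight 1/2; P(next child type AB) = 1/4.
Weighted sum = 3/8.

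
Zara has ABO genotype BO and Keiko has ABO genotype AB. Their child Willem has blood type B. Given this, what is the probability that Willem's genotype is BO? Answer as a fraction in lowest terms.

1/2

Cross BO × AB → 1/4 AB, 1/4 AO, 1/4 BB, 1/4 BO.
Type-B genotypes among offspring: BB (1/4), BO (1/4); total 1/2.
P(BO | type B) = (1/4) / (1/2) = 1/2.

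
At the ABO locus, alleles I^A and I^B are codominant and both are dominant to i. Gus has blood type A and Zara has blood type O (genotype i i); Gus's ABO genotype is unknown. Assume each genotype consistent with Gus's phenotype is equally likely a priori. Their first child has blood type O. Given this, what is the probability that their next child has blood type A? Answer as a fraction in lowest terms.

Possible genotypes: Gus ∈ {I^A I^A, I^A i}; Zara ∈ {i i}.
Weight each parental genotype pair by prior × P(type-O child):
  I^A i × i i: posterior weight 1; P(next child type A) = 1/2.
Weighted sum = 1/2.

1/2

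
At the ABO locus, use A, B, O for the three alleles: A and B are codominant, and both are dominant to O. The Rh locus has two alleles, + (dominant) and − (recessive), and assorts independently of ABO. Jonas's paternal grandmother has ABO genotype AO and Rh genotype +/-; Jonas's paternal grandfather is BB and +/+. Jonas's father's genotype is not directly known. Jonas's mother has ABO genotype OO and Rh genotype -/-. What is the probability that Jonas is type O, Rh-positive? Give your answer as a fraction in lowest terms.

3/16

Jonas's father's ABO genotype from AO × BB: 1/2 AB, 1/2 BO.
Crossing each possibility with the mother OO and summing P(type O): 1/2·0 + 1/2·1/2 = 1/4.
Similarly for Rh via the father's Rh distribution: P(Rh+) = 3/4.
Independent loci: 1/4 × 3/4 = 3/16.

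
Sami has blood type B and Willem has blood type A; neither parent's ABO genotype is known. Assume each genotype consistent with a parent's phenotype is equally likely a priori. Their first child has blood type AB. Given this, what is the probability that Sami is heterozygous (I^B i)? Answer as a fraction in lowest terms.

1/3

Possible genotypes: Sami ∈ {I^B I^B, I^B i}; Willem ∈ {I^A I^A, I^A i}.
Weight each parental genotype pair by prior × P(type-AB child):
  I^B I^B × I^A I^A: posterior weight 4/9.
  I^B I^B × I^A i: posterior weight 2/9.
  I^B i × I^A I^A: posterior weight 2/9.
  I^B i × I^A i: posterior weight 1/9.
Sum the posterior weight over pairs where Sami is I^B i: 1/3.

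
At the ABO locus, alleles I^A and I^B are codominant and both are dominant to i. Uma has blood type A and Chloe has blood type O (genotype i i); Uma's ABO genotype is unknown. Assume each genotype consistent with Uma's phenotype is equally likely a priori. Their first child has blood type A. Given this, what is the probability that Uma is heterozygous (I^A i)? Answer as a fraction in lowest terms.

1/3

Possible genotypes: Uma ∈ {I^A I^A, I^A i}; Chloe ∈ {i i}.
Weight each parental genotype pair by prior × P(type-A child):
  I^A I^A × i i: posterior weight 2/3.
  I^A i × i i: posterior weight 1/3.
Sum the posterior weight over pairs where Uma is I^A i: 1/3.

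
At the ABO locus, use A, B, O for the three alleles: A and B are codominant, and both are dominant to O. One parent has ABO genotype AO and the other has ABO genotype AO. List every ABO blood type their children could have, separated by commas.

O, A

Gametes from AO × AO give offspring ABO genotypes AA, AO, OO, i.e. phenotypes O, A.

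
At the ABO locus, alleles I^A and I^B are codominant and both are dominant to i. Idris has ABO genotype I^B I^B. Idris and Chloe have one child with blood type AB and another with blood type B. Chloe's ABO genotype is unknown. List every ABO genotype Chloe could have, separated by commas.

I^A I^B, I^A i

For each candidate genotype of Chloe, check whether crossing it with I^B I^B can produce every observed child phenotype.
  I^A I^A → possible child types {AB} ✗
  I^A I^B → possible child types {B, AB} ✓
  I^A i → possible child types {B, AB} ✓
  I^B I^B → possible child types {B} ✗
  I^B i → possible child types {B} ✗
  i i → possible child types {B} ✗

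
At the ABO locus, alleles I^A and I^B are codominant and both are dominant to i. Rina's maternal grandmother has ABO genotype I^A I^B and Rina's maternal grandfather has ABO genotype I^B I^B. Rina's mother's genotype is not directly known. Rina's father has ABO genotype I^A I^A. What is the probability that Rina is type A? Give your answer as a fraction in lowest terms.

Rina's mother's ABO genotype from I^A I^B × I^B I^B: 1/2 I^A I^B, 1/2 I^B I^B.
Crossing each possibility with the father I^A I^A and summing P(type A): 1/2·1/2 + 1/2·0 = 1/4.

1/4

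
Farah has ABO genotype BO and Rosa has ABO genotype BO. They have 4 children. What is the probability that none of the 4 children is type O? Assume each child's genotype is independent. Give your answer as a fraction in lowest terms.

81/256

ABO cross BO × BO → 1/4 O, 3/4 B.
So P(type O) = 1/4 per child.
P(not type O) = 3/4 for one child; (3/4)^4 = 81/256.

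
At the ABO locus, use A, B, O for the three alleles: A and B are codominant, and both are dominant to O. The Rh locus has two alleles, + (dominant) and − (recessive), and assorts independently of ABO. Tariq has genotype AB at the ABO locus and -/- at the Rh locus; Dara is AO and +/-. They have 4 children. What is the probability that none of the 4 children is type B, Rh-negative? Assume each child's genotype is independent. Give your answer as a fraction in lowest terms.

ABO cross AB × AO → 1/2 A, 1/4 B, 1/4 AB.
Rh cross -/- × +/- → 1/2 Rh+, 1/2 Rh-; so P(type B, Rh-negative) = 1/4 × 1/2 = 1/8 per child.
P(not type B, Rh-negative) = 7/8 for one child; (7/8)^4 = 2401/4096.

2401/4096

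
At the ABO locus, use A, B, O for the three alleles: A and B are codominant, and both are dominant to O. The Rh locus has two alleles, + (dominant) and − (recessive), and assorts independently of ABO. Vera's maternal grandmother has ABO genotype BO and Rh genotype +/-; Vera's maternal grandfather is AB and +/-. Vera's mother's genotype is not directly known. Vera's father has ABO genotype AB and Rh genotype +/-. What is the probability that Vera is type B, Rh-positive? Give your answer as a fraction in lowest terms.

Vera's mother's ABO genotype from BO × AB: 1/4 AB, 1/4 AO, 1/4 BB, 1/4 BO.
Crossing each possibility with the father AB and summing P(type B): 1/4·1/4 + 1/4·1/4 + 1/4·1/2 + 1/4·1/2 = 3/8.
Similarly for Rh via the mother's Rh distribution: P(Rh+) = 3/4.
Independent loci: 3/8 × 3/4 = 9/32.

9/32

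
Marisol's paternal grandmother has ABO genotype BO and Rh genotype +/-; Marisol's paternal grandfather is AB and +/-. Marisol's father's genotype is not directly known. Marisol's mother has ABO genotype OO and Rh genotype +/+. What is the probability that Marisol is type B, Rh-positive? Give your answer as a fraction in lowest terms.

Marisol's father's ABO genotype from BO × AB: 1/4 AB, 1/4 AO, 1/4 BB, 1/4 BO.
Crossing each possibility with the mother OO and summing P(type B): 1/4·1/2 + 1/4·0 + 1/4·1 + 1/4·1/2 = 1/2.
Similarly for Rh via the father's Rh distribution: P(Rh+) = 1.
Independent loci: 1/2 × 1 = 1/2.

1/2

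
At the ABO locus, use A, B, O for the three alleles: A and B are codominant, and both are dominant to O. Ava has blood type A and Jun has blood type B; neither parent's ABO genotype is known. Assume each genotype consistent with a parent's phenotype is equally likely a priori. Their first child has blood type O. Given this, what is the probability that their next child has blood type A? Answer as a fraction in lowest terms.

Possible genotypes: Ava ∈ {AA, AO}; Jun ∈ {BB, BO}.
Weight each parental genotype pair by prior × P(type-O child):
  AO × BO: posterior weight 1; P(next child type A) = 1/4.
Weighted sum = 1/4.

1/4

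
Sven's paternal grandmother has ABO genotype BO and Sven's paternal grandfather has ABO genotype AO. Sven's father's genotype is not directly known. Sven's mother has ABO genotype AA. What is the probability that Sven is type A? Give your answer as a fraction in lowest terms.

3/4

Sven's father's ABO genotype from BO × AO: 1/4 AB, 1/4 AO, 1/4 BO, 1/4 OO.
Crossing each possibility with the mother AA and summing P(type A): 1/4·1/2 + 1/4·1 + 1/4·1/2 + 1/4·1 = 3/4.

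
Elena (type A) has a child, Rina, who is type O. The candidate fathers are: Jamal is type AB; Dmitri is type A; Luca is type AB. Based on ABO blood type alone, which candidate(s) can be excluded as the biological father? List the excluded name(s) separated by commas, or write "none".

Jamal, Luca

A candidate is excluded only if no genotype consistent with his phenotype could produce a type O child with a type A mother.
Jamal (type AB): no genotype consistent with that phenotype can produce a type-O child with a type-A mother.
Luca (type AB): no genotype consistent with that phenotype can produce a type-O child with a type-A mother.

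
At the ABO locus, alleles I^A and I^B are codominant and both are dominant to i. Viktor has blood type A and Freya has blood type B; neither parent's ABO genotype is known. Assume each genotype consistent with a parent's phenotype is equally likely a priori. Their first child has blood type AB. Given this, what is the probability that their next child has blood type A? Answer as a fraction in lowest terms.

Possible genotypes: Viktor ∈ {I^A I^A, I^A i}; Freya ∈ {I^B I^B, I^B i}.
Weight each parental genotype pair by prior × P(type-AB child):
  I^A I^A × I^B I^B: posterior weight 4/9; P(next child type A) = 0.
  I^A I^A × I^B i: posterior weight 2/9; P(next child type A) = 1/2.
  I^A i × I^B I^B: posterior weight 2/9; P(next child type A) = 0.
  I^A i × I^B i: posterior weight 1/9; P(next child type A) = 1/4.
Weighted sum = 5/36.

5/36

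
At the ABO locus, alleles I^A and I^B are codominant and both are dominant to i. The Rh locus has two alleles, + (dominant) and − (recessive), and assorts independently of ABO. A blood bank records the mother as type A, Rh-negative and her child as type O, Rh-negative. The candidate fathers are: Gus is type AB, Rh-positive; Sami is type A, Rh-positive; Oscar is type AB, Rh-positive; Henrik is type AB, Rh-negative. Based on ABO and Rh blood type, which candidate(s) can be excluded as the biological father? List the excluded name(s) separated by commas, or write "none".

A candidate is excluded only if no genotype consistent with his phenotype could produce a type O, Rh-negative child with a type A, Rh-negative mother.
Gus (type AB, Rh+): no genotype consistent with that phenotype can produce a type-O Rh- child with a type-A mother.
Oscar (type AB, Rh+): no genotype consistent with that phenotype can produce a type-O Rh- child with a type-A mother.
Henrik (type AB, Rh-): no genotype consistent with that phenotype can produce a type-O Rh- child with a type-A mother.

Gus, Oscar, Henrik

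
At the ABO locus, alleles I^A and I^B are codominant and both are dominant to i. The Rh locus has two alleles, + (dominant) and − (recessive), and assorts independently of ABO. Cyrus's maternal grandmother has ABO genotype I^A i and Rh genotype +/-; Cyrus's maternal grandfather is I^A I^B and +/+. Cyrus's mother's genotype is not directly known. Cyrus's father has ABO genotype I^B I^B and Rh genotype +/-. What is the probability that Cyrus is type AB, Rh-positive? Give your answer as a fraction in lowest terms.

7/16

Cyrus's mother's ABO genotype from I^A i × I^A I^B: 1/4 I^A I^A, 1/4 I^A I^B, 1/4 I^A i, 1/4 I^B i.
Crossing each possibility with the father I^B I^B and summing P(type AB): 1/4·1 + 1/4·1/2 + 1/4·1/2 + 1/4·0 = 1/2.
Similarly for Rh via the mother's Rh distribution: P(Rh+) = 7/8.
Independent loci: 1/2 × 7/8 = 7/16.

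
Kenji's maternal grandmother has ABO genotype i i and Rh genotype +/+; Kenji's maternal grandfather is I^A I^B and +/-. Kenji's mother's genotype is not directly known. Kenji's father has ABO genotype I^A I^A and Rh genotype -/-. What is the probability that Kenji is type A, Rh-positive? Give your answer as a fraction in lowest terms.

Kenji's mother's ABO genotype from i i × I^A I^B: 1/2 I^A i, 1/2 I^B i.
Crossing each possibility with the father I^A I^A and summing P(type A): 1/2·1 + 1/2·1/2 = 3/4.
Similarly for Rh via the mother's Rh distribution: P(Rh+) = 3/4.
Independent loci: 3/4 × 3/4 = 9/16.

9/16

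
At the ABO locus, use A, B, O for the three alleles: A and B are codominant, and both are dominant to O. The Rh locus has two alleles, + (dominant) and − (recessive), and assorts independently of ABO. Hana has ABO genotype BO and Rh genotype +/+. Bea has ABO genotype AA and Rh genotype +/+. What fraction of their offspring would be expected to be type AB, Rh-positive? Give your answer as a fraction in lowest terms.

1/2

ABO cross BO × AA → offspring phenotypes: 1/2 A, 1/2 AB.
Rh cross +/+ × +/+ → 1 Rh+.
Independent loci: P(type AB, Rh-positive) = 1/2 × 1 = 1/2.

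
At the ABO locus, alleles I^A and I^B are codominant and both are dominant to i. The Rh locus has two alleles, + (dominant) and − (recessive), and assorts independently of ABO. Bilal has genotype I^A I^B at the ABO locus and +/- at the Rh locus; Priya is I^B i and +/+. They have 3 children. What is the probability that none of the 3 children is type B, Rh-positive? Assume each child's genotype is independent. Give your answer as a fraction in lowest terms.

ABO cross I^A I^B × I^B i → 1/4 A, 1/2 B, 1/4 AB.
Rh cross +/- × +/+ → 1 Rh+; so P(type B, Rh-positive) = 1/2 × 1 = 1/2 per child.
P(not type B, Rh-positive) = 1/2 for one child; (1/2)^3 = 1/8.

1/8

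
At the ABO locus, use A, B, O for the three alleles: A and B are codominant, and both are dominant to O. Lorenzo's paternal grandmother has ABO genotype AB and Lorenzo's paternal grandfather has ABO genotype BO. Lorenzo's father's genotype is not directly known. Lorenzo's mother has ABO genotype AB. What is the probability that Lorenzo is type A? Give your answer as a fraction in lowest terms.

1/4

Lorenzo's father's ABO genotype from AB × BO: 1/4 AB, 1/4 AO, 1/4 BB, 1/4 BO.
Crossing each possibility with the mother AB and summing P(type A): 1/4·1/4 + 1/4·1/2 + 1/4·0 + 1/4·1/4 = 1/4.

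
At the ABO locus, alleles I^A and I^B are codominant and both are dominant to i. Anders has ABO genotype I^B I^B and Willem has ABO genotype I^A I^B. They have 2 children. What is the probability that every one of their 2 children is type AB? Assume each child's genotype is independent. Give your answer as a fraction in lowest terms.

ABO cross I^B I^B × I^A I^B → 1/2 B, 1/2 AB.
So P(type AB) = 1/2 per child.
All 2 independent: (1/2)^2 = 1/4.

1/4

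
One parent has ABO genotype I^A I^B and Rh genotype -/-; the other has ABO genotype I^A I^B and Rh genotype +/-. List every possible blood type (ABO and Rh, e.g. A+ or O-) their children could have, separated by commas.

Gametes from I^A I^B × I^A I^B give offspring ABO genotypes I^A I^A, I^A I^B, I^B I^B, i.e. phenotypes A, B, AB.
Rh cross -/- × +/- → phenotypes Rh+, Rh-.
Combining independently: A+, A-, B+, B-, AB+, AB-.

A+, A-, B+, B-, AB+, AB-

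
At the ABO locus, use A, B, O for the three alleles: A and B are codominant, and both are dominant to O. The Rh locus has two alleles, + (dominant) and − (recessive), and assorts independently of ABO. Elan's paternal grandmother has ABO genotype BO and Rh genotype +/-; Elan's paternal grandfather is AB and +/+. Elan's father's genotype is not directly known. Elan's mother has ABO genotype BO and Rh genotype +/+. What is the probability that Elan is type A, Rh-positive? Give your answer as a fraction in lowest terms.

Elan's father's ABO genotype from BO × AB: 1/4 AB, 1/4 AO, 1/4 BB, 1/4 BO.
Crossing each possibility with the mother BO and summing P(type A): 1/4·1/4 + 1/4·1/4 + 1/4·0 + 1/4·0 = 1/8.
Similarly for Rh via the father's Rh distribution: P(Rh+) = 1.
Independent loci: 1/8 × 1 = 1/8.

1/8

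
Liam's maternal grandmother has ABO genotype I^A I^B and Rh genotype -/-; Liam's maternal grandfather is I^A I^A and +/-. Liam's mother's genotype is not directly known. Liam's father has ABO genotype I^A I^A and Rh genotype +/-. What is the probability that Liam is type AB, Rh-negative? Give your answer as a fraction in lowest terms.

Liam's mother's ABO genotype from I^A I^B × I^A I^A: 1/2 I^A I^A, 1/2 I^A I^B.
Crossing each possibility with the father I^A I^A and summing P(type AB): 1/2·0 + 1/2·1/2 = 1/4.
Similarly for Rh via the mother's Rh distribution: P(Rh-) = 3/8.
Independent loci: 1/4 × 3/8 = 3/32.

3/32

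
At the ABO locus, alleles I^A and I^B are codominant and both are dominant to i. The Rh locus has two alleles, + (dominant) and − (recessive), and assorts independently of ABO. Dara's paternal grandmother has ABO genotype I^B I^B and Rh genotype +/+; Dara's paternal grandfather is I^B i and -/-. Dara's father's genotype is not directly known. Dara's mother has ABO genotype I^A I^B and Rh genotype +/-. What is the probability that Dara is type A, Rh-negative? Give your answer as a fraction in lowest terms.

1/32

Dara's father's ABO genotype from I^B I^B × I^B i: 1/2 I^B I^B, 1/2 I^B i.
Crossing each possibility with the mother I^A I^B and summing P(type A): 1/2·0 + 1/2·1/4 = 1/8.
Similarly for Rh via the father's Rh distribution: P(Rh-) = 1/4.
Independent loci: 1/8 × 1/4 = 1/32.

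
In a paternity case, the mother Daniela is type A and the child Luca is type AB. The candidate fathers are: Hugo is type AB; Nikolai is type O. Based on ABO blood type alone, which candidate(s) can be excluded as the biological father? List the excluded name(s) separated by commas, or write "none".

A candidate is excluded only if no genotype consistent with his phenotype could produce a type AB child with a type A mother.
Nikolai (type O): no genotype consistent with that phenotype can produce a type-AB child with a type-A mother.

Nikolai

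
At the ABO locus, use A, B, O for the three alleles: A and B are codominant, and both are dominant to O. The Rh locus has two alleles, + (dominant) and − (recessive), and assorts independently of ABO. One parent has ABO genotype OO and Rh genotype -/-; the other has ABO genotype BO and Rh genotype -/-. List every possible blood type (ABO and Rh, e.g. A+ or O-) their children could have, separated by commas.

Gametes from OO × BO give offspring ABO genotypes BO, OO, i.e. phenotypes O, B.
Rh cross -/- × -/- → phenotypes Rh-.
Combining independently: O-, B-.

O-, B-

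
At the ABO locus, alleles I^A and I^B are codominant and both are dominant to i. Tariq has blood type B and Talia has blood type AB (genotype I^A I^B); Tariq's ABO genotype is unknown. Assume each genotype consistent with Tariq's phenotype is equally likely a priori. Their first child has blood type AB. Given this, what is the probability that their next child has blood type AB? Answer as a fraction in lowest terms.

5/12

Possible genotypes: Tariq ∈ {I^B I^B, I^B i}; Talia ∈ {I^A I^B}.
Weight each parental genotype pair by prior × P(type-AB child):
  I^B I^B × I^A I^B: posterior weight 2/3; P(next child type AB) = 1/2.
  I^B i × I^A I^B: posterior weight 1/3; P(next child type AB) = 1/4.
Weighted sum = 5/12.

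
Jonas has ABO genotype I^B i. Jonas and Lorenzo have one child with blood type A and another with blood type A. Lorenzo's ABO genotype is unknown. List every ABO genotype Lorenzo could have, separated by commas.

For each candidate genotype of Lorenzo, check whether crossing it with I^B i can produce every observed child phenotype.
  I^A I^A → possible child types {A, AB} ✓
  I^A I^B → possible child types {A, B, AB} ✓
  I^A i → possible child types {O, A, B, AB} ✓
  I^B I^B → possible child types {B} ✗
  I^B i → possible child types {O, B} ✗
  i i → possible child types {O, B} ✗

I^A I^A, I^A I^B, I^A i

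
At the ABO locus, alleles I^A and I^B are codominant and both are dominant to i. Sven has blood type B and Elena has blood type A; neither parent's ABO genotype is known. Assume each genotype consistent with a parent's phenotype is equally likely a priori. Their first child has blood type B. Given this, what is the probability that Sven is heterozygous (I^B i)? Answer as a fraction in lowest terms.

Possible genotypes: Sven ∈ {I^B I^B, I^B i}; Elena ∈ {I^A I^A, I^A i}.
Weight each parental genotype pair by prior × P(type-B child):
  I^B I^B × I^A i: posterior weight 2/3.
  I^B i × I^A i: posterior weight 1/3.
Sum the posterior weight over pairs where Sven is I^B i: 1/3.

1/3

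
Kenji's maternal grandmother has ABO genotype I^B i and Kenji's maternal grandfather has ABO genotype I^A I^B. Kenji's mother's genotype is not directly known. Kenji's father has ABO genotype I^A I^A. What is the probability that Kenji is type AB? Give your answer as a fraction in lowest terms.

1/2

Kenji's mother's ABO genotype from I^B i × I^A I^B: 1/4 I^A I^B, 1/4 I^A i, 1/4 I^B I^B, 1/4 I^B i.
Crossing each possibility with the father I^A I^A and summing P(type AB): 1/4·1/2 + 1/4·0 + 1/4·1 + 1/4·1/2 = 1/2.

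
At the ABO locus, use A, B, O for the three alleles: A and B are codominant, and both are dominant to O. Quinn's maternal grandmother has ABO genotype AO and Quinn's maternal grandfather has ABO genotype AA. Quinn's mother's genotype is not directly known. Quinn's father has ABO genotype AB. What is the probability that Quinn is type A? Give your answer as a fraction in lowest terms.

Quinn's mother's ABO genotype from AO × AA: 1/2 AA, 1/2 AO.
Crossing each possibility with the father AB and summing P(type A): 1/2·1/2 + 1/2·1/2 = 1/2.

1/2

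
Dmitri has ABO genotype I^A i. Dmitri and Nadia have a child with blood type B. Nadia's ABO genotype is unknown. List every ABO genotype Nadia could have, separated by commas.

I^A I^B, I^B I^B, I^B i

For each candidate genotype of Nadia, check whether crossing it with I^A i can produce every observed child phenotype.
  I^A I^A → possible child types {A} ✗
  I^A I^B → possible child types {A, B, AB} ✓
  I^A i → possible child types {O, A} ✗
  I^B I^B → possible child types {B, AB} ✓
  I^B i → possible child types {O, A, B, AB} ✓
  i i → possible child types {O, A} ✗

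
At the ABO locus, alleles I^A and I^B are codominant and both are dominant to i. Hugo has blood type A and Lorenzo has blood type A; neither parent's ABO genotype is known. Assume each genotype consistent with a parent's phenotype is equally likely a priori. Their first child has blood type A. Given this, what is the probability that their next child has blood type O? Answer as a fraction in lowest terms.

Possible genotypes: Hugo ∈ {I^A I^A, I^A i}; Lorenzo ∈ {I^A I^A, I^A i}.
Weight each parental genotype pair by prior × P(type-A child):
  I^A I^A × I^A I^A: posterior weight 4/15; P(next child type O) = 0.
  I^A I^A × I^A i: posterior weight 4/15; P(next child type O) = 0.
  I^A i × I^A I^A: posterior weight 4/15; P(next child type O) = 0.
  I^A i × I^A i: posterior weight 1/5; P(next child type O) = 1/4.
Weighted sum = 1/20.

1/20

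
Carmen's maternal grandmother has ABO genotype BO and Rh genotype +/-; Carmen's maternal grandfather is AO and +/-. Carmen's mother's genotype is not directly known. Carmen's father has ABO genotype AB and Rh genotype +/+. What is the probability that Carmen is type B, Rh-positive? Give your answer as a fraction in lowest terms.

Carmen's mother's ABO genotype from BO × AO: 1/4 AB, 1/4 AO, 1/4 BO, 1/4 OO.
Crossing each possibility with the father AB and summing P(type B): 1/4·1/4 + 1/4·1/4 + 1/4·1/2 + 1/4·1/2 = 3/8.
Similarly for Rh via the mother's Rh distribution: P(Rh+) = 1.
Independent loci: 3/8 × 1 = 3/8.

3/8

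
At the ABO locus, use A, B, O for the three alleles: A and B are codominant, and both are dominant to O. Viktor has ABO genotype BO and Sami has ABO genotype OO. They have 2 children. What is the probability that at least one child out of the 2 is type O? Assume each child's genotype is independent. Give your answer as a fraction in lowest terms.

ABO cross BO × OO → 1/2 O, 1/2 B.
So P(type O) = 1/2 per child.
P(none) = (1/2)^2 = 1/4; P(at least one) = 1 − 1/4 = 3/4.

3/4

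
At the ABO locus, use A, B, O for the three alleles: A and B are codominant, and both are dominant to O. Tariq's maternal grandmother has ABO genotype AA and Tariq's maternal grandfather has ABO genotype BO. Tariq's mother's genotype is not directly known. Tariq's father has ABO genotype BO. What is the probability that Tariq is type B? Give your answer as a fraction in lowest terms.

Tariq's mother's ABO genotype from AA × BO: 1/2 AB, 1/2 AO.
Crossing each possibility with the father BO and summing P(type B): 1/2·1/2 + 1/2·1/4 = 3/8.

3/8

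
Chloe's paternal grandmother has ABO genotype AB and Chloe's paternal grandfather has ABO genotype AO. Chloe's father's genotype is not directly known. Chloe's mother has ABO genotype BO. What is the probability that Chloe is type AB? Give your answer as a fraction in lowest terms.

1/4

Chloe's father's ABO genotype from AB × AO: 1/4 AA, 1/4 AB, 1/4 AO, 1/4 BO.
Crossing each possibility with the mother BO and summing P(type AB): 1/4·1/2 + 1/4·1/4 + 1/4·1/4 + 1/4·0 = 1/4.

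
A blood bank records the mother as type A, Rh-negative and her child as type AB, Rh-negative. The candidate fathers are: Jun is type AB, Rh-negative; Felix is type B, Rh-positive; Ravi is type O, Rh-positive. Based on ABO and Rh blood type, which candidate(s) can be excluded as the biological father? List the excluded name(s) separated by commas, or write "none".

Ravi

A candidate is excluded only if no genotype consistent with his phenotype could produce a type AB, Rh-negative child with a type A, Rh-negative mother.
Ravi (type O, Rh+): no genotype consistent with that phenotype can produce a type-AB Rh- child with a type-A mother.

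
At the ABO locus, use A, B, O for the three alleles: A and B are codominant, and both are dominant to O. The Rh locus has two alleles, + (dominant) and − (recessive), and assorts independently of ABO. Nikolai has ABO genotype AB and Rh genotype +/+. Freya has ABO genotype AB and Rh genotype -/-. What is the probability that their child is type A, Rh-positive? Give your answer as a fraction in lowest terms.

1/4

ABO cross AB × AB → offspring phenotypes: 1/4 A, 1/4 B, 1/2 AB.
Rh cross +/+ × -/- → 1 Rh+.
Independent loci: P(type A, Rh-positive) = 1/4 × 1 = 1/4.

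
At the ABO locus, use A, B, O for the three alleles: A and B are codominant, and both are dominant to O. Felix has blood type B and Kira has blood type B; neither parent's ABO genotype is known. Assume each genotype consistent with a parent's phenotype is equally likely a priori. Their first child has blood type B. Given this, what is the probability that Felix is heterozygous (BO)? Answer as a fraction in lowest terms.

Possible genotypes: Felix ∈ {BB, BO}; Kira ∈ {BB, BO}.
Weight each parental genotype pair by prior × P(type-B child):
  BB × BB: posterior weight 4/15.
  BB × BO: posterior weight 4/15.
  BO × BB: posterior weight 4/15.
  BO × BO: posterior weight 1/5.
Sum the posterior weight over pairs where Felix is BO: 7/15.

7/15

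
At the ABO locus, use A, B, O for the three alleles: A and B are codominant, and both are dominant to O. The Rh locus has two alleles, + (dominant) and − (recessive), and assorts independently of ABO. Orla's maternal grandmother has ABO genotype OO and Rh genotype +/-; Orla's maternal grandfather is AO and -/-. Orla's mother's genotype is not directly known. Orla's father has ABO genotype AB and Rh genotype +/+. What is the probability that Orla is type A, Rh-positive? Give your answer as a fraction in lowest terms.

Orla's mother's ABO genotype from OO × AO: 1/2 AO, 1/2 OO.
Crossing each possibility with the father AB and summing P(type A): 1/2·1/2 + 1/2·1/2 = 1/2.
Similarly for Rh via the mother's Rh distribution: P(Rh+) = 1.
Independent loci: 1/2 × 1 = 1/2.

1/2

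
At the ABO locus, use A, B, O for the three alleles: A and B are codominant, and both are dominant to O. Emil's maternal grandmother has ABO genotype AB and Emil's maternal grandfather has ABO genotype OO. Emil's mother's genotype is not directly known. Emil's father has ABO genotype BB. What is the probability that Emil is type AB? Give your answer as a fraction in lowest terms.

Emil's mother's ABO genotype from AB × OO: 1/2 AO, 1/2 BO.
Crossing each possibility with the father BB and summing P(type AB): 1/2·1/2 + 1/2·0 = 1/4.

1/4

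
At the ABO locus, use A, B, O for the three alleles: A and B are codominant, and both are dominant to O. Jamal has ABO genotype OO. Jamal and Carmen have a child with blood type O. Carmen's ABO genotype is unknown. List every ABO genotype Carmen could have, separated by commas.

AO, BO, OO

For each candidate genotype of Carmen, check whether crossing it with OO can produce every observed child phenotype.
  AA → possible child types {A} ✗
  AB → possible child types {A, B} ✗
  AO → possible child types {O, A} ✓
  BB → possible child types {B} ✗
  BO → possible child types {O, B} ✓
  OO → possible child types {O} ✓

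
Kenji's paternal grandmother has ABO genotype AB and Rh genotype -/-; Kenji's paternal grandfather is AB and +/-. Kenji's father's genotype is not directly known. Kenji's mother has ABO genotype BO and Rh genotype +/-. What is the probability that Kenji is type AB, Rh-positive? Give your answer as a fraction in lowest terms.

5/32

Kenji's father's ABO genotype from AB × AB: 1/4 AA, 1/2 AB, 1/4 BB.
Crossing each possibility with the mother BO and summing P(type AB): 1/4·1/2 + 1/2·1/4 + 1/4·0 = 1/4.
Similarly for Rh via the father's Rh distribution: P(Rh+) = 5/8.
Independent loci: 1/4 × 5/8 = 5/32.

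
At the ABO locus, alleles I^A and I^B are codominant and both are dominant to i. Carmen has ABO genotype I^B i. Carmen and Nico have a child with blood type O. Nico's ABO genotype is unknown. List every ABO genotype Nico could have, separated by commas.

I^A i, I^B i, i i

For each candidate genotype of Nico, check whether crossing it with I^B i can produce every observed child phenotype.
  I^A I^A → possible child types {A, AB} ✗
  I^A I^B → possible child types {A, B, AB} ✗
  I^A i → possible child types {O, A, B, AB} ✓
  I^B I^B → possible child types {B} ✗
  I^B i → possible child types {O, B} ✓
  i i → possible child types {O, B} ✓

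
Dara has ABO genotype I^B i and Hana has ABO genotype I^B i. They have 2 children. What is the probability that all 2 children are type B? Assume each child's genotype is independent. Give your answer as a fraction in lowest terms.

9/16

ABO cross I^B i × I^B i → 1/4 O, 3/4 B.
So P(type B) = 3/4 per child.
All 2 independent: (3/4)^2 = 9/16.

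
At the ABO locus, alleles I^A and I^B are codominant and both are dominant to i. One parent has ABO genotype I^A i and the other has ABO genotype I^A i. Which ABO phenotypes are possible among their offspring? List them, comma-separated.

O, A

Gametes from I^A i × I^A i give offspring ABO genotypes I^A I^A, I^A i, i i, i.e. phenotypes O, A.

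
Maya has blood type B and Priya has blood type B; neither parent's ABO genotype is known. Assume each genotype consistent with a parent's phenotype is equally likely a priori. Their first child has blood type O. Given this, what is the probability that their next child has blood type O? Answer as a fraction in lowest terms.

1/4

Possible genotypes: Maya ∈ {BB, BO}; Priya ∈ {BB, BO}.
Weight each parental genotype pair by prior × P(type-O child):
  BO × BO: posterior weight 1; P(next child type O) = 1/4.
Weighted sum = 1/4.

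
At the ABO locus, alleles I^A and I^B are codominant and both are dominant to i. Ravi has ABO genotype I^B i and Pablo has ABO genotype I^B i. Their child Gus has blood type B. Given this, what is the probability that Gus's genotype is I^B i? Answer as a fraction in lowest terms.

Cross I^B i × I^B i → 1/4 I^B I^B, 1/2 I^B i, 1/4 i i.
Type-B genotypes among offspring: I^B I^B (1/4), I^B i (1/2); total 3/4.
P(I^B i | type B) = (1/2) / (3/4) = 2/3.

2/3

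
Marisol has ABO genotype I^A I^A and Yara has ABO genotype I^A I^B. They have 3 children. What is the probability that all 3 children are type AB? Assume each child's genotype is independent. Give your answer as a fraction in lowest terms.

ABO cross I^A I^A × I^A I^B → 1/2 A, 1/2 AB.
So P(type AB) = 1/2 per child.
All 3 independent: (1/2)^3 = 1/8.

1/8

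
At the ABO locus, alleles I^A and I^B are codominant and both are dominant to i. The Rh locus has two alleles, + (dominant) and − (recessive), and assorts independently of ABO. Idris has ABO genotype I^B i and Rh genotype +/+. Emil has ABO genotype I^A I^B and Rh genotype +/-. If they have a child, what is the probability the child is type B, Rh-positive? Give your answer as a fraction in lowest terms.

ABO cross I^B i × I^A I^B → offspring phenotypes: 1/4 A, 1/2 B, 1/4 AB.
Rh cross +/+ × +/- → 1 Rh+.
Independent loci: P(type B, Rh-positive) = 1/2 × 1 = 1/2.

1/2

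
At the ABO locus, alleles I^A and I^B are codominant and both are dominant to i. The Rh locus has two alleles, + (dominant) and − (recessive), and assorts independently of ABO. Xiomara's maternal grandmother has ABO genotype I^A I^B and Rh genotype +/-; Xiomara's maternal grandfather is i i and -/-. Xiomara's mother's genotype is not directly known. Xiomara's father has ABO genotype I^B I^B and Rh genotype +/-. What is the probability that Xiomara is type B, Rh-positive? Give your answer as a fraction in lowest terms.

Xiomara's mother's ABO genotype from I^A I^B × i i: 1/2 I^A i, 1/2 I^B i.
Crossing each possibility with the father I^B I^B and summing P(type B): 1/2·1/2 + 1/2·1 = 3/4.
Similarly for Rh via the mother's Rh distribution: P(Rh+) = 5/8.
Independent loci: 3/4 × 5/8 = 15/32.

15/32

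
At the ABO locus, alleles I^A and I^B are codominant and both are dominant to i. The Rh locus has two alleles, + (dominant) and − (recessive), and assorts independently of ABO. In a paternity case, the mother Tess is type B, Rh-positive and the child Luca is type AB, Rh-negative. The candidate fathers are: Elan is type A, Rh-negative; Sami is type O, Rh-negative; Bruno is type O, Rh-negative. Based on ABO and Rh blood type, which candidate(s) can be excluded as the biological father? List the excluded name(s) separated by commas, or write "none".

Sami, Bruno

A candidate is excluded only if no genotype consistent with his phenotype could produce a type AB, Rh-negative child with a type B, Rh-positive mother.
Sami (type O, Rh-): no genotype consistent with that phenotype can produce a type-AB Rh- child with a type-B mother.
Bruno (type O, Rh-): no genotype consistent with that phenotype can produce a type-AB Rh- child with a type-B mother.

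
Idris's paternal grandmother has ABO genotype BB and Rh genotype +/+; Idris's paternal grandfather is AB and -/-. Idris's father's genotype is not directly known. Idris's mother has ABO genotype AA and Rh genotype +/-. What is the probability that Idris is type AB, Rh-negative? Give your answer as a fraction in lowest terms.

Idris's father's ABO genotype from BB × AB: 1/2 AB, 1/2 BB.
Crossing each possibility with the mother AA and summing P(type AB): 1/2·1/2 + 1/2·1 = 3/4.
Similarly for Rh via the father's Rh distribution: P(Rh-) = 1/4.
Independent loci: 3/4 × 1/4 = 3/16.

3/16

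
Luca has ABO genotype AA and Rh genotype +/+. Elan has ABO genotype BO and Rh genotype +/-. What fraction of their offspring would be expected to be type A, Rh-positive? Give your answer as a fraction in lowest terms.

ABO cross AA × BO → offspring phenotypes: 1/2 A, 1/2 AB.
Rh cross +/+ × +/- → 1 Rh+.
Independent loci: P(type A, Rh-positive) = 1/2 × 1 = 1/2.

1/2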